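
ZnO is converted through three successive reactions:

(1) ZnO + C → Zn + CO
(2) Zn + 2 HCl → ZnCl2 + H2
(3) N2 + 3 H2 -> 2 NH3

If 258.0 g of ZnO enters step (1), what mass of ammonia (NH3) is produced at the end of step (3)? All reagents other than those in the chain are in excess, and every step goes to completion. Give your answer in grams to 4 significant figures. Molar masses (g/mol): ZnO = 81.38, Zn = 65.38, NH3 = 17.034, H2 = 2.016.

36.00 g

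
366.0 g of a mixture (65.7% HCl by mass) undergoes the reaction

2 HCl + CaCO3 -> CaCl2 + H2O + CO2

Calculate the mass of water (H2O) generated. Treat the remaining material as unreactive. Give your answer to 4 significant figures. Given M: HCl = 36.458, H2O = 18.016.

59.41 g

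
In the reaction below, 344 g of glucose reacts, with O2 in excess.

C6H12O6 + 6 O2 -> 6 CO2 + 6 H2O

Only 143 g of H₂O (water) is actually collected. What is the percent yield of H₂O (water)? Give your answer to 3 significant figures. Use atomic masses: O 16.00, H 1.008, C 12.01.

M(C6H12O6) = 6(12.01) + 12(1.008) + 6(16.00) = 180.156 g/mol.
M(H2O) = 2(1.008) + 16.00 = 18.016 g/mol.
n(C6H12O6) = 344.0 g / 180.156 g/mol = 1.909 mol.
From the equation the C6H12O6:H2O mole ratio is 1:6, so n(H2O) = 1.909 × 6/1 = 11.46 mol.
Mass of H2O = 11.46 mol × 18.016 g/mol = 206.4 g.
This is the theoretical yield. Percent yield = 143 g / 206.4 g × 100% = 69.28%.

69.3 %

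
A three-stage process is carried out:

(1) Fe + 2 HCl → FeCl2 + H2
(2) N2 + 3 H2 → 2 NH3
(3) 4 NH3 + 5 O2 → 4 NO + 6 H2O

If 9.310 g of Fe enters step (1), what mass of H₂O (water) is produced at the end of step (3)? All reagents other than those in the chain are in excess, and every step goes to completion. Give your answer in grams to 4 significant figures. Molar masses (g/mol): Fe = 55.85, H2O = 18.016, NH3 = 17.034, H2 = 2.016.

3.003 g

n(Fe) = 9.310 / 55.85 = 0.16670 mol.
Reaction (1): Fe→H2 ratio 1:1 ⇒ n(H2) = 0.16670 mol.
Reaction (2): H2→NH3 ratio 3:2 ⇒ n(NH3) = 0.11113 mol.
Reaction (3): NH3→H2O ratio 4:6 ⇒ n(H2O) = 0.16670 mol.
Mass of H2O = 0.16670 × 18.016 = 3.0032 g.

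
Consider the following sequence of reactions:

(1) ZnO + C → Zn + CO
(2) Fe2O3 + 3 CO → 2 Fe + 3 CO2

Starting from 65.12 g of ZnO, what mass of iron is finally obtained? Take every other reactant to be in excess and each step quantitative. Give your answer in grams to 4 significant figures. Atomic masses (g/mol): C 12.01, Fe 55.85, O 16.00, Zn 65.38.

M(ZnO) = 65.38 + 16.00 = 81.38 g/mol.
M(Fe) = 55.85 g/mol.
n(ZnO) = 65.120 / 81.38 = 0.80020 mol.
Step 1 gives a 1:1 ratio of ZnO to CO, so n(CO) = 0.80020 mol.
In step 2 the CO:Fe ratio is 3:2, so n(Fe) = 0.53346 mol.
Mass of Fe = 0.53346 × 55.85 = 29.794 g.

29.79 g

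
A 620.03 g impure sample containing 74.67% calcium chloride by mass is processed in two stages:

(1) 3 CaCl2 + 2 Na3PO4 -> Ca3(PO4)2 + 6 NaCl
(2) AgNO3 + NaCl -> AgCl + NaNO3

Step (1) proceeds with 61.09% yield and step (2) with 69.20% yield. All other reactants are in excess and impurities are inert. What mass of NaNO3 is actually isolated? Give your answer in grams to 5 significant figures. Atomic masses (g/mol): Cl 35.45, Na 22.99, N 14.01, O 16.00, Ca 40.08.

299.81 g

Pure CaCl2 = 620.03 × 0.7467 = 462.976 g.
M(CaCl2) = 40.08 + 2(35.45) = 110.98 g/mol.
M(NaNO3) = 22.99 + 14.01 + 3(16.00) = 85.00 g/mol.
n(CaCl2) = 462.976 / 110.98 = 4.17171 mol.
Step 1 (CaCl2:NaCl = 3:6): theoretical n(NaCl) = 8.34342 mol; at 61.09% yield, n(NaCl) = 5.09700 mol.
Step 2 (NaCl:NaNO3 = 1:1): theoretical n(NaNO3) = 5.09700 mol, so theoretical mass = 5.09700 × 85.00 = 433.245 g.
At 69.20% yield, actual mass of NaNO3 = 433.245 × 0.6920 = 299.805 g.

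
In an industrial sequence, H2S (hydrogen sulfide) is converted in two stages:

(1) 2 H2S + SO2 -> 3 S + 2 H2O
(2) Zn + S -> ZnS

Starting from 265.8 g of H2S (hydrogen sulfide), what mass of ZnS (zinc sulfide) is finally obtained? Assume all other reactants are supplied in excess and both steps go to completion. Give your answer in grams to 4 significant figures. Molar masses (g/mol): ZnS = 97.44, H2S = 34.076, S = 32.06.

1140 g

n(H2S) = 265.80 / 34.076 = 7.8002 mol.
Step 1 gives a 2:3 ratio of H2S to S, so n(S) = 11.700 mol.
In step 2 the S:ZnS ratio is 1:1, so n(ZnS) = 11.700 mol.
Mass of ZnS = 11.700 × 97.44 = 1140.1 g.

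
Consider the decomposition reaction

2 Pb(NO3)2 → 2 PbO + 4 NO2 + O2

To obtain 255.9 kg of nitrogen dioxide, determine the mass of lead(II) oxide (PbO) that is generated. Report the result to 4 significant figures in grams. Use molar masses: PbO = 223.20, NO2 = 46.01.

Convert: 255.9 kg = 255900 g.
n(NO2) = 255900 g / 46.01 g/mol = 5561.8 mol.
From the equation the NO2:PbO mole ratio is 4:2, so n(PbO) = 5561.8 × 2/4 = 2780.9 mol.
Mass of PbO = 2780.9 mol × 223.20 g/mol = 620700 g.

620700 g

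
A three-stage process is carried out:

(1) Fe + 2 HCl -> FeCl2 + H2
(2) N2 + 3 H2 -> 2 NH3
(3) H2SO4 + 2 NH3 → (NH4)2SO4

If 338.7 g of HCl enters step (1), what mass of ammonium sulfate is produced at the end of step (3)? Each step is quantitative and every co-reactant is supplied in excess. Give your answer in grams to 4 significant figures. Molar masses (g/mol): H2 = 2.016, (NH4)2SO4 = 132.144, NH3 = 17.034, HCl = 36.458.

n(HCl) = 338.7 / 36.458 = 9.2901 mol.
Reaction (1): HCl→H2 ratio 2:1 ⇒ n(H2) = 4.6451 mol.
Reaction (2): H2→NH3 ratio 3:2 ⇒ n(NH3) = 3.0967 mol.
Reaction (3): NH3→(NH4)2SO4 ratio 2:1 ⇒ n((NH4)2SO4) = 1.5484 mol.
Mass of (NH4)2SO4 = 1.5484 × 132.144 = 204.61 g.

204.6 g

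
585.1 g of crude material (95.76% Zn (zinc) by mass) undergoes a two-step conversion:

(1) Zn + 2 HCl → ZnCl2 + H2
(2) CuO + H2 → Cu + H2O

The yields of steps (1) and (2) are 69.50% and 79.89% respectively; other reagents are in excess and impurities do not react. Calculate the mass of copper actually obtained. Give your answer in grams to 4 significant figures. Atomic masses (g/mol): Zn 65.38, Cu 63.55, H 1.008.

302.4 g

Pure Zn = 585.1 × 0.9576 = 560.29 g.
M(Zn) = 65.38 g/mol.
M(Cu) = 63.55 g/mol.
n(Zn) = 560.29 / 65.38 = 8.5698 mol.
Step 1 (Zn:H2 = 1:1): theoretical n(H2) = 8.5698 mol; at 69.50% yield, n(H2) = 5.9560 mol.
Step 2 (H2:Cu = 1:1): theoretical n(Cu) = 5.9560 mol, so theoretical mass = 5.9560 × 63.55 = 378.50 g.
At 79.89% yield, actual mass of Cu = 378.50 × 0.7989 = 302.39 g.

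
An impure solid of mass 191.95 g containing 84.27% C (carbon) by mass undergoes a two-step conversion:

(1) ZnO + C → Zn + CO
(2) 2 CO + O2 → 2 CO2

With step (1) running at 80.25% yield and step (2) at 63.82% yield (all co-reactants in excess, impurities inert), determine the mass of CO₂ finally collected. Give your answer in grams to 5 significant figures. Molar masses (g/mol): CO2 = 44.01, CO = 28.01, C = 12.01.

303.58 g

Pure C = 191.95 × 0.8427 = 161.756 g.
n(C) = 161.756 / 12.01 = 13.4685 mol.
Step 1 (C:CO = 1:1): theoretical n(CO) = 13.4685 mol; at 80.25% yield, n(CO) = 10.8084 mol.
Step 2 (CO:CO2 = 2:2): theoretical n(CO2) = 10.8084 mol, so theoretical mass = 10.8084 × 44.01 = 475.680 g.
At 63.82% yield, actual mass of CO2 = 475.680 × 0.6382 = 303.579 g.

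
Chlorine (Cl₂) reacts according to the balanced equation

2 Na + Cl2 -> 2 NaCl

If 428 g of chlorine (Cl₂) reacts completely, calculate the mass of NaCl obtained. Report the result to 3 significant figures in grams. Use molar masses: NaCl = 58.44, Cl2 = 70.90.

706 g

n(Cl2) = 428.0 g / 70.90 g/mol = 6.037 mol.
From the equation the Cl2:NaCl mole ratio is 1:2, so n(NaCl) = 6.037 × 2/1 = 12.07 mol.
Mass of NaCl = 12.07 mol × 58.44 g/mol = 705.6 g.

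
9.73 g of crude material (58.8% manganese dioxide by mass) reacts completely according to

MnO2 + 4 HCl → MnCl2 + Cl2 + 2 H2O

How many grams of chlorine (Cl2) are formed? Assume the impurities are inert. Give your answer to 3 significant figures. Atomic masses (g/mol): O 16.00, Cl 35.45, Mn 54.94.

4.67 g

Mass of pure MnO2 = 9.73 g × 0.588 = 5.721 g.
M(MnO2) = 54.94 + 2(16.00) = 86.94 g/mol.
M(Cl2) = 2(35.45) = 70.90 g/mol.
n(MnO2) = 5.721 g / 86.94 g/mol = 0.06581 mol.
From the equation the MnO2:Cl2 mole ratio is 1:1, so n(Cl2) = 0.06581 × 1/1 = 0.06581 mol.
Mass of Cl2 = 0.06581 mol × 70.90 g/mol = 4.666 g.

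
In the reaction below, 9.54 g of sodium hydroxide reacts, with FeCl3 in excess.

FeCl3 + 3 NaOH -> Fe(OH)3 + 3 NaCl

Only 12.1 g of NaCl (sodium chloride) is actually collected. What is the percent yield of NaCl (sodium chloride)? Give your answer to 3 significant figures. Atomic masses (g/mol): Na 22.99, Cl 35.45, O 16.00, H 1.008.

M(NaOH) = 22.99 + 16.00 + 1.008 = 39.998 g/mol.
M(NaCl) = 22.99 + 35.45 = 58.44 g/mol.
n(NaOH) = 9.540 g / 39.998 g/mol = 0.2385 mol.
From the equation the NaOH:NaCl mole ratio is 3:3, so n(NaCl) = 0.2385 × 3/3 = 0.2385 mol.
Mass of NaCl = 0.2385 mol × 58.44 g/mol = 13.94 g.
This is the theoretical yield. Percent yield = 12.1 g / 13.94 g × 100% = 86.81%.

86.8 %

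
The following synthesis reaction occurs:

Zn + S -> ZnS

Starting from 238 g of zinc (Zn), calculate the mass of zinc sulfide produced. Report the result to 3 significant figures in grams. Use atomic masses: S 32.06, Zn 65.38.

M(Zn) = 65.38 g/mol.
M(ZnS) = 65.38 + 32.06 = 97.44 g/mol.
n(Zn) = 238.0 g / 65.38 g/mol = 3.640 mol.
From the equation the Zn:ZnS mole ratio is 1:1, so n(ZnS) = 3.640 × 1/1 = 3.640 mol.
Mass of ZnS = 3.640 mol × 97.44 g/mol = 354.7 g.

355 g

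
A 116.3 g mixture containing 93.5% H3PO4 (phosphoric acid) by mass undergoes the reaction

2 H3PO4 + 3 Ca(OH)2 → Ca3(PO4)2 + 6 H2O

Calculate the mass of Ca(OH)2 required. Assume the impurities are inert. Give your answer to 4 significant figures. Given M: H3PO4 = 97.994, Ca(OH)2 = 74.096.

Mass of pure H3PO4 = 116.3 g × 0.935 = 108.74 g.
n(H3PO4) = 108.74 g / 97.994 g/mol = 1.1097 mol.
From the equation the H3PO4:Ca(OH)2 mole ratio is 2:3, so n(Ca(OH)2) = 1.1097 × 3/2 = 1.6645 mol.
Mass of Ca(OH)2 = 1.6645 mol × 74.096 g/mol = 123.33 g.

123.3 g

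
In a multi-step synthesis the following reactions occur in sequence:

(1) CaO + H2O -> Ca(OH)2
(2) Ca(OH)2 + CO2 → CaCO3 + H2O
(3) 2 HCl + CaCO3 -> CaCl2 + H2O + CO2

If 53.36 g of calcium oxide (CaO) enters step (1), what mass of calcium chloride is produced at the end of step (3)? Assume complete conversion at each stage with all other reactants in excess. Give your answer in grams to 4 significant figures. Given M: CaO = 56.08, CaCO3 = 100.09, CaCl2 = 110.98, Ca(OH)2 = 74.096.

105.6 g

n(CaO) = 53.36 / 56.08 = 0.95150 mol.
Reaction (1): CaO→Ca(OH)2 ratio 1:1 ⇒ n(Ca(OH)2) = 0.95150 mol.
Reaction (2): Ca(OH)2→CaCO3 ratio 1:1 ⇒ n(CaCO3) = 0.95150 mol.
Reaction (3): CaCO3→CaCl2 ratio 1:1 ⇒ n(CaCl2) = 0.95150 mol.
Mass of CaCl2 = 0.95150 × 110.98 = 105.60 g.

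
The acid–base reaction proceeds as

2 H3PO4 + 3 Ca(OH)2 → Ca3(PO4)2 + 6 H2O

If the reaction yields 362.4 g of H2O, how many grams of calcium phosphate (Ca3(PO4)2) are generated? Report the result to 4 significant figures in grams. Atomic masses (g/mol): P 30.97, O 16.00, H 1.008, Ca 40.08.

1040 g

M(H2O) = 2(1.008) + 16.00 = 18.016 g/mol.
M(Ca3(PO4)2) = 3(40.08) + 2(30.97) + 8(16.00) = 310.18 g/mol.
n(H2O) = 362.40 g / 18.016 g/mol = 20.115 mol.
From the equation the H2O:Ca3(PO4)2 mole ratio is 6:1, so n(Ca3(PO4)2) = 20.115 × 1/6 = 3.3526 mol.
Mass of Ca3(PO4)2 = 3.3526 mol × 310.18 g/mol = 1039.9 g.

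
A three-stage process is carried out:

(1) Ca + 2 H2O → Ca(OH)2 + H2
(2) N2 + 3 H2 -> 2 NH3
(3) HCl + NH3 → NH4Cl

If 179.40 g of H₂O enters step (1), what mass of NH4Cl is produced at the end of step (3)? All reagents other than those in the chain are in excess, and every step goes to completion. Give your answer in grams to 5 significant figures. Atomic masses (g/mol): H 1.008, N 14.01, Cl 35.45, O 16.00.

M(H2O) = 2(1.008) + 16.00 = 18.016 g/mol.
M(NH4Cl) = 14.01 + 4(1.008) + 35.45 = 53.492 g/mol.
n(H2O) = 179.40 / 18.016 = 9.95782 mol.
Reaction (1): H2O→H2 ratio 2:1 ⇒ n(H2) = 4.97891 mol.
Reaction (2): H2→NH3 ratio 3:2 ⇒ n(NH3) = 3.31927 mol.
Reaction (3): NH3→NH4Cl ratio 1:1 ⇒ n(NH4Cl) = 3.31927 mol.
Mass of NH4Cl = 3.31927 × 53.492 = 177.554 g.

177.55 g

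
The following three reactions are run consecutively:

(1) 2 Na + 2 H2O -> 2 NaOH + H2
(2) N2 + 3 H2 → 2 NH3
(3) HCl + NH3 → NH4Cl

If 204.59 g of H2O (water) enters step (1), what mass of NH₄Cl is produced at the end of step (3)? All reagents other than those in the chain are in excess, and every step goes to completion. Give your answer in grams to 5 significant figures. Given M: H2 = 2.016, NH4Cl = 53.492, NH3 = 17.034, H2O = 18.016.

n(H2O) = 204.59 / 18.016 = 11.3560 mol.
Reaction (1): H2O→H2 ratio 2:1 ⇒ n(H2) = 5.67801 mol.
Reaction (2): H2→NH3 ratio 3:2 ⇒ n(NH3) = 3.78534 mol.
Reaction (3): NH3→NH4Cl ratio 1:1 ⇒ n(NH4Cl) = 3.78534 mol.
Mass of NH4Cl = 3.78534 × 53.492 = 202.485 g.

202.49 g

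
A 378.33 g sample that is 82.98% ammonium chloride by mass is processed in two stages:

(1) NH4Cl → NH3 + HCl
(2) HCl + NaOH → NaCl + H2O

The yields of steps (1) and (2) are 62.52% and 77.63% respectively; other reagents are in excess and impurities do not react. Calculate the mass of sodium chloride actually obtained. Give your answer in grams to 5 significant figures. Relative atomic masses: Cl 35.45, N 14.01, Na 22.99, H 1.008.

Pure NH4Cl = 378.33 × 0.8298 = 313.938 g.
M(NH4Cl) = 14.01 + 4(1.008) + 35.45 = 53.492 g/mol.
M(NaCl) = 22.99 + 35.45 = 58.44 g/mol.
n(NH4Cl) = 313.938 / 53.492 = 5.86888 mol.
Step 1 (NH4Cl:HCl = 1:1): theoretical n(HCl) = 5.86888 mol; at 62.52% yield, n(HCl) = 3.66923 mol.
Step 2 (HCl:NaCl = 1:1): theoretical n(NaCl) = 3.66923 mol, so theoretical mass = 3.66923 × 58.44 = 214.430 g.
At 77.63% yield, actual mass of NaCl = 214.430 × 0.7763 = 166.462 g.

166.46 g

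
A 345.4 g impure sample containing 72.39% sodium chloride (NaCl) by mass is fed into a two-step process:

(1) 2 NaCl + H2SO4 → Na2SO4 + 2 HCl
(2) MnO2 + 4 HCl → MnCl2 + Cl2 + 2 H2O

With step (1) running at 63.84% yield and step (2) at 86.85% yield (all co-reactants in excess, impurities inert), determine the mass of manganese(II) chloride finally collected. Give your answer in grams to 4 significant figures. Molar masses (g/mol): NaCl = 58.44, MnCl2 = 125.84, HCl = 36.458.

74.63 g

Pure NaCl = 345.4 × 0.7239 = 250.04 g.
n(NaCl) = 250.04 / 58.44 = 4.2785 mol.
Step 1 (NaCl:HCl = 2:2): theoretical n(HCl) = 4.2785 mol; at 63.84% yield, n(HCl) = 2.7314 mol.
Step 2 (HCl:MnCl2 = 4:1): theoretical n(MnCl2) = 0.68285 mol, so theoretical mass = 0.68285 × 125.84 = 85.930 g.
At 86.85% yield, actual mass of MnCl2 = 85.930 × 0.8685 = 74.630 g.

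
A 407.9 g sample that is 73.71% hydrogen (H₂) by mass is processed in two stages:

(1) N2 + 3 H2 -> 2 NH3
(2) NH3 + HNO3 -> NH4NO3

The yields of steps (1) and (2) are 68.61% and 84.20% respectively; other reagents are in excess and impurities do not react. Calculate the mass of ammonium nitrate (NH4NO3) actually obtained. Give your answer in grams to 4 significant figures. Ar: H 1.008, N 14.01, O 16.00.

4598 g

Pure H2 = 407.9 × 0.7371 = 300.66 g.
M(H2) = 2(1.008) = 2.016 g/mol.
M(NH4NO3) = 2(14.01) + 4(1.008) + 3(16.00) = 80.052 g/mol.
n(H2) = 300.66 / 2.016 = 149.14 mol.
Step 1 (H2:NH3 = 3:2): theoretical n(NH3) = 99.426 mol; at 68.61% yield, n(NH3) = 68.216 mol.
Step 2 (NH3:NH4NO3 = 1:1): theoretical n(NH4NO3) = 68.216 mol, so theoretical mass = 68.216 × 80.052 = 5460.8 g.
At 84.20% yield, actual mass of NH4NO3 = 5460.8 × 0.8420 = 4598.0 g.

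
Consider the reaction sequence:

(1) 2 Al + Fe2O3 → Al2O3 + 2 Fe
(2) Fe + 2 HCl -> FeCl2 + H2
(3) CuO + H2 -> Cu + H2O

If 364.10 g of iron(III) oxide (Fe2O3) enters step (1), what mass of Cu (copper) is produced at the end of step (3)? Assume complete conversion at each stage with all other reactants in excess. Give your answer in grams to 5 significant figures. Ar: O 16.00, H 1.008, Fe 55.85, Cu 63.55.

289.78 g

M(Fe2O3) = 2(55.85) + 3(16.00) = 159.70 g/mol.
M(Cu) = 63.55 g/mol.
n(Fe2O3) = 364.10 / 159.70 = 2.27990 mol.
Reaction (1): Fe2O3→Fe ratio 1:2 ⇒ n(Fe) = 4.55980 mol.
Reaction (2): Fe→H2 ratio 1:1 ⇒ n(H2) = 4.55980 mol.
Reaction (3): H2→Cu ratio 1:1 ⇒ n(Cu) = 4.55980 mol.
Mass of Cu = 4.55980 × 63.55 = 289.775 g.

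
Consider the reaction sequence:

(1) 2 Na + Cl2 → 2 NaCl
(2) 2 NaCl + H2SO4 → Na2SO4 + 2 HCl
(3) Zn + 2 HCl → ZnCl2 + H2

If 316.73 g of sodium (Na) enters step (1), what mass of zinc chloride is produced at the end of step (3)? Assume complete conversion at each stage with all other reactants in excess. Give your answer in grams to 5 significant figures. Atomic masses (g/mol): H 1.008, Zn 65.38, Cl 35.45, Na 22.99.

938.76 g

M(Na) = 22.99 g/mol.
M(ZnCl2) = 65.38 + 2(35.45) = 136.28 g/mol.
n(Na) = 316.73 / 22.99 = 13.7769 mol.
Reaction (1): Na→NaCl ratio 2:2 ⇒ n(NaCl) = 13.7769 mol.
Reaction (2): NaCl→HCl ratio 2:2 ⇒ n(HCl) = 13.7769 mol.
Reaction (3): HCl→ZnCl2 ratio 2:1 ⇒ n(ZnCl2) = 6.88843 mol.
Mass of ZnCl2 = 6.88843 × 136.28 = 938.755 g.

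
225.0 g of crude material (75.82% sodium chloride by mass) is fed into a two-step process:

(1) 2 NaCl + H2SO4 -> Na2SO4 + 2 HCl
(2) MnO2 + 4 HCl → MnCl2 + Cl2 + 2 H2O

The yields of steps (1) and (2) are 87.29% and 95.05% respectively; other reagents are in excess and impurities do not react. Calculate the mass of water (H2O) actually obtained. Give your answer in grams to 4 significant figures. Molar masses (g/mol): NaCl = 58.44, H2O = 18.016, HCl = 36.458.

21.82 g

Pure NaCl = 225.0 × 0.7582 = 170.59 g.
n(NaCl) = 170.59 / 58.44 = 2.9191 mol.
Step 1 (NaCl:HCl = 2:2): theoretical n(HCl) = 2.9191 mol; at 87.29% yield, n(HCl) = 2.5481 mol.
Step 2 (HCl:H2O = 4:2): theoretical n(H2O) = 1.2741 mol, so theoretical mass = 1.2741 × 18.016 = 22.954 g.
At 95.05% yield, actual mass of H2O = 22.954 × 0.9505 = 21.817 g.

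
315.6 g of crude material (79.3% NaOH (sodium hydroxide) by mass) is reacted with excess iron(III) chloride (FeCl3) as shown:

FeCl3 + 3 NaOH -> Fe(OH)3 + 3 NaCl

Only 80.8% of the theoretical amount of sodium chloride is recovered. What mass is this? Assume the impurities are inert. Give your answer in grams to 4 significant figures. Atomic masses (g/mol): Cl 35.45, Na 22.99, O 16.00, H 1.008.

295.5 g

Pure NaOH available = 315.6 g × 0.793 = 250.27 g.
M(NaOH) = 22.99 + 16.00 + 1.008 = 39.998 g/mol.
M(NaCl) = 22.99 + 35.45 = 58.44 g/mol.
n(NaOH) = 250.27 g / 39.998 g/mol = 6.2571 mol.
From the equation the NaOH:NaCl mole ratio is 3:3, so n(NaCl) = 6.2571 × 3/3 = 6.2571 mol.
Mass of NaCl = 6.2571 mol × 58.44 g/mol = 365.66 g.
Actual mass collected = 365.66 g × 0.808 = 295.46 g.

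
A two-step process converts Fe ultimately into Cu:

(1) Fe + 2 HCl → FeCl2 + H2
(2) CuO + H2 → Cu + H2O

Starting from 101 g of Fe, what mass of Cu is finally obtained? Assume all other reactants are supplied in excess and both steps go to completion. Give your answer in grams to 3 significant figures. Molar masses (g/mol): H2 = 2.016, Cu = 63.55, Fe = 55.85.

115 g

n(Fe) = 101.0 / 55.85 = 1.808 mol.
Step 1 gives a 1:1 ratio of Fe to H2, so n(H2) = 1.808 mol.
In step 2 the H2:Cu ratio is 1:1, so n(Cu) = 1.808 mol.
Mass of Cu = 1.808 × 63.55 = 114.9 g.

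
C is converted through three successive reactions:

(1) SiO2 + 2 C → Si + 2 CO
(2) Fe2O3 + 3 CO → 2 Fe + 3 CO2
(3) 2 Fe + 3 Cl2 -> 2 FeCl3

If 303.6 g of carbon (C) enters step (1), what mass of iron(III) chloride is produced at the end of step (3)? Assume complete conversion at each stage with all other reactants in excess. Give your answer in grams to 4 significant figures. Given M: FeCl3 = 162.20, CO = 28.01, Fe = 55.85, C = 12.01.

n(C) = 303.6 / 12.01 = 25.279 mol.
Reaction (1): C→CO ratio 2:2 ⇒ n(CO) = 25.279 mol.
Reaction (2): CO→Fe ratio 3:2 ⇒ n(Fe) = 16.853 mol.
Reaction (3): Fe→FeCl3 ratio 2:2 ⇒ n(FeCl3) = 16.853 mol.
Mass of FeCl3 = 16.853 × 162.20 = 2733.5 g.

2733 g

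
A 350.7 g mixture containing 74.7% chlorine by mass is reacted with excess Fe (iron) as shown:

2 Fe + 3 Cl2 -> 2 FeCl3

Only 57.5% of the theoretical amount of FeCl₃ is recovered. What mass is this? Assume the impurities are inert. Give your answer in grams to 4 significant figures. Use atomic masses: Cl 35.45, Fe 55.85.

229.7 g

Pure Cl2 available = 350.7 g × 0.747 = 261.97 g.
M(Cl2) = 2(35.45) = 70.90 g/mol.
M(FeCl3) = 55.85 + 3(35.45) = 162.20 g/mol.
n(Cl2) = 261.97 g / 70.90 g/mol = 3.6950 mol.
From the equation the Cl2:FeCl3 mole ratio is 3:2, so n(FeCl3) = 3.6950 × 2/3 = 2.4633 mol.
Mass of FeCl3 = 2.4633 mol × 162.20 g/mol = 399.55 g.
Actual mass collected = 399.55 g × 0.575 = 229.74 g.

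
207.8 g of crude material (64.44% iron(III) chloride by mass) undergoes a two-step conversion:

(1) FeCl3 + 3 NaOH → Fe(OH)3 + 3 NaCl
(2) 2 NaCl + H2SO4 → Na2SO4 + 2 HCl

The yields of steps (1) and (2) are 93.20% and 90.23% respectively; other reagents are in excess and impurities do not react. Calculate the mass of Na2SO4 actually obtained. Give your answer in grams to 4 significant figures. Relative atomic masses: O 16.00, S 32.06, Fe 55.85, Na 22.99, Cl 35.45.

147.9 g

Pure FeCl3 = 207.8 × 0.6444 = 133.91 g.
M(FeCl3) = 55.85 + 3(35.45) = 162.20 g/mol.
M(Na2SO4) = 2(22.99) + 32.06 + 4(16.00) = 142.04 g/mol.
n(FeCl3) = 133.91 / 162.20 = 0.82556 mol.
Step 1 (FeCl3:NaCl = 1:3): theoretical n(NaCl) = 2.4767 mol; at 93.20% yield, n(NaCl) = 2.3083 mol.
Step 2 (NaCl:Na2SO4 = 2:1): theoretical n(Na2SO4) = 1.1541 mol, so theoretical mass = 1.1541 × 142.04 = 163.93 g.
At 90.23% yield, actual mass of Na2SO4 = 163.93 × 0.9023 = 147.92 g.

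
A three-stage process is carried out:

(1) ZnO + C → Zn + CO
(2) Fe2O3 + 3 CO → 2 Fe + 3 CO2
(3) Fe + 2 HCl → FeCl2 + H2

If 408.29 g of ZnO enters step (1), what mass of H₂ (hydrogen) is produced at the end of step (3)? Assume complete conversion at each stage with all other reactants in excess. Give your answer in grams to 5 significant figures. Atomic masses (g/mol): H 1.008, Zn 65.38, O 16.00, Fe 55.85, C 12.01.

6.7430 g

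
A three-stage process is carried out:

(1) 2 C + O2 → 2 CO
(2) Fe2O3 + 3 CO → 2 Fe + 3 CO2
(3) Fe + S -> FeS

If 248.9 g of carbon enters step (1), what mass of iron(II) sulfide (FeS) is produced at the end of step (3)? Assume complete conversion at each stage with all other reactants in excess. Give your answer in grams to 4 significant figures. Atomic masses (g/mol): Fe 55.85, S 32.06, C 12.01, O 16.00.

1215 g

M(C) = 12.01 g/mol.
M(FeS) = 55.85 + 32.06 = 87.91 g/mol.
n(C) = 248.9 / 12.01 = 20.724 mol.
Reaction (1): C→CO ratio 2:2 ⇒ n(CO) = 20.724 mol.
Reaction (2): CO→Fe ratio 3:2 ⇒ n(Fe) = 13.816 mol.
Reaction (3): Fe→FeS ratio 1:1 ⇒ n(FeS) = 13.816 mol.
Mass of FeS = 13.816 × 87.91 = 1214.6 g.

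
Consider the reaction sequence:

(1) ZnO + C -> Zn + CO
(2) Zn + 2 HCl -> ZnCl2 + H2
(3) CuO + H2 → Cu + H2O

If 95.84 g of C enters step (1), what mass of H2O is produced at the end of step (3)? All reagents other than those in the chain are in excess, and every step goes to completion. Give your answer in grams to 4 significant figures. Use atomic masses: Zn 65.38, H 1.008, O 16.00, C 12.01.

M(C) = 12.01 g/mol.
M(H2O) = 2(1.008) + 16.00 = 18.016 g/mol.
n(C) = 95.84 / 12.01 = 7.9800 mol.
Reaction (1): C→Zn ratio 1:1 ⇒ n(Zn) = 7.9800 mol.
Reaction (2): Zn→H2 ratio 1:1 ⇒ n(H2) = 7.9800 mol.
Reaction (3): H2→H2O ratio 1:1 ⇒ n(H2O) = 7.9800 mol.
Mass of H2O = 7.9800 × 18.016 = 143.77 g.

143.8 g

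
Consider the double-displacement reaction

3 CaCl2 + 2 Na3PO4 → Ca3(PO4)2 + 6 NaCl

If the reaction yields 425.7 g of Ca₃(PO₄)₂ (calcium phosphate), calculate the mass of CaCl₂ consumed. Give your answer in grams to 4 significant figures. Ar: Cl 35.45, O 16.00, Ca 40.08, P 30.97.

456.9 g

M(Ca3(PO4)2) = 3(40.08) + 2(30.97) + 8(16.00) = 310.18 g/mol.
M(CaCl2) = 40.08 + 2(35.45) = 110.98 g/mol.
n(Ca3(PO4)2) = 425.70 g / 310.18 g/mol = 1.3724 mol.
From the equation the Ca3(PO4)2:CaCl2 mole ratio is 1:3, so n(CaCl2) = 1.3724 × 3/1 = 4.1173 mol.
Mass of CaCl2 = 4.1173 mol × 110.98 g/mol = 456.94 g.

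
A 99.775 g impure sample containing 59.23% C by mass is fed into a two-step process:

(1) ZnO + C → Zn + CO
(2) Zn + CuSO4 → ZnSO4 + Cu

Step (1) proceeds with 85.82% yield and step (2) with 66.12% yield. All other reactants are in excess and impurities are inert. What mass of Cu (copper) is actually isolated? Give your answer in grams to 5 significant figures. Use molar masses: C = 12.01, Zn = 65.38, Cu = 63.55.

177.44 g

Pure C = 99.775 × 0.5923 = 59.0967 g.
n(C) = 59.0967 / 12.01 = 4.92063 mol.
Step 1 (C:Zn = 1:1): theoretical n(Zn) = 4.92063 mol; at 85.82% yield, n(Zn) = 4.22288 mol.
Step 2 (Zn:Cu = 1:1): theoretical n(Cu) = 4.22288 mol, so theoretical mass = 4.22288 × 63.55 = 268.364 g.
At 66.12% yield, actual mass of Cu = 268.364 × 0.6612 = 177.442 g.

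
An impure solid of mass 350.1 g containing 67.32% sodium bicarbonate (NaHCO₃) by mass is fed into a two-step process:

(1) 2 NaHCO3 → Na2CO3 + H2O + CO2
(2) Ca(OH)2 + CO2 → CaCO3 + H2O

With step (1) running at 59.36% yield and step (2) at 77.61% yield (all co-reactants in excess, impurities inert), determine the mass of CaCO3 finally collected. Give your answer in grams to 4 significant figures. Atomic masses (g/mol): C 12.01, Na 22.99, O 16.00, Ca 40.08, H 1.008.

Pure NaHCO3 = 350.1 × 0.6732 = 235.69 g.
M(NaHCO3) = 22.99 + 1.008 + 12.01 + 3(16.00) = 84.008 g/mol.
M(CaCO3) = 40.08 + 12.01 + 3(16.00) = 100.09 g/mol.
n(NaHCO3) = 235.69 / 84.008 = 2.8055 mol.
Step 1 (NaHCO3:CO2 = 2:1): theoretical n(CO2) = 1.4028 mol; at 59.36% yield, n(CO2) = 0.83268 mol.
Step 2 (CO2:CaCO3 = 1:1): theoretical n(CaCO3) = 0.83268 mol, so theoretical mass = 0.83268 × 100.09 = 83.343 g.
At 77.61% yield, actual mass of CaCO3 = 83.343 × 0.7761 = 64.683 g.

64.68 g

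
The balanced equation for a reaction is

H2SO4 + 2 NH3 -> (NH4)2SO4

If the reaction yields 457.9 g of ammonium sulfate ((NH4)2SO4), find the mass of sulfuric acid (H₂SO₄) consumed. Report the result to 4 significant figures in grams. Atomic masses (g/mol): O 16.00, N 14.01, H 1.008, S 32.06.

339.8 g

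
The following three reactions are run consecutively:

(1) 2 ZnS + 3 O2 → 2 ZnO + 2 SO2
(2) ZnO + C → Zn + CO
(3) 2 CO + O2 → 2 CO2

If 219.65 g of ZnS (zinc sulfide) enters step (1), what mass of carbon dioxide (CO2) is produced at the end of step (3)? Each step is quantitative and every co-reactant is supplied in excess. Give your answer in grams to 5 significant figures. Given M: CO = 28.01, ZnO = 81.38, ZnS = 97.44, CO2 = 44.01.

n(ZnS) = 219.65 / 97.44 = 2.25421 mol.
Reaction (1): ZnS→ZnO ratio 2:2 ⇒ n(ZnO) = 2.25421 mol.
Reaction (2): ZnO→CO ratio 1:1 ⇒ n(CO) = 2.25421 mol.
Reaction (3): CO→CO2 ratio 2:2 ⇒ n(CO2) = 2.25421 mol.
Mass of CO2 = 2.25421 × 44.01 = 99.2077 g.

99.208 g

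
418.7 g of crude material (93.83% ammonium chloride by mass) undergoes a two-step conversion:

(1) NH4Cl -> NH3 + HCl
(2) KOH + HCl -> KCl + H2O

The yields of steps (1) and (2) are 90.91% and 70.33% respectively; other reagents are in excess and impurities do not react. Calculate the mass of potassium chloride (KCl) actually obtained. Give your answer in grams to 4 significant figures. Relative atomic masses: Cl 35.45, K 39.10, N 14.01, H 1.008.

350.1 g

Pure NH4Cl = 418.7 × 0.9383 = 392.87 g.
M(NH4Cl) = 14.01 + 4(1.008) + 35.45 = 53.492 g/mol.
M(KCl) = 39.10 + 35.45 = 74.55 g/mol.
n(NH4Cl) = 392.87 / 53.492 = 7.3444 mol.
Step 1 (NH4Cl:HCl = 1:1): theoretical n(HCl) = 7.3444 mol; at 90.91% yield, n(HCl) = 6.6768 mol.
Step 2 (HCl:KCl = 1:1): theoretical n(KCl) = 6.6768 mol, so theoretical mass = 6.6768 × 74.55 = 497.75 g.
At 70.33% yield, actual mass of KCl = 497.75 × 0.7033 = 350.07 g.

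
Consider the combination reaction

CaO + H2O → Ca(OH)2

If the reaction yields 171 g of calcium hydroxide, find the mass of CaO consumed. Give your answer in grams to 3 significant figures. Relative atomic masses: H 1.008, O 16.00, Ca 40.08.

129 g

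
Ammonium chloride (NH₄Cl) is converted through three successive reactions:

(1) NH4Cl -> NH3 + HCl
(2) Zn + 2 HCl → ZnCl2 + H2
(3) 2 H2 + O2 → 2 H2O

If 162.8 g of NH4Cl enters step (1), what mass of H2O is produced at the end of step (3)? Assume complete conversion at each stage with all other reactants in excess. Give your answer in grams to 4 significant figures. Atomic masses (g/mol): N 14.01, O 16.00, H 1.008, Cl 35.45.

M(NH4Cl) = 14.01 + 4(1.008) + 35.45 = 53.492 g/mol.
M(H2O) = 2(1.008) + 16.00 = 18.016 g/mol.
n(NH4Cl) = 162.8 / 53.492 = 3.0434 mol.
Reaction (1): NH4Cl→HCl ratio 1:1 ⇒ n(HCl) = 3.0434 mol.
Reaction (2): HCl→H2 ratio 2:1 ⇒ n(H2) = 1.5217 mol.
Reaction (3): H2→H2O ratio 2:2 ⇒ n(H2O) = 1.5217 mol.
Mass of H2O = 1.5217 × 18.016 = 27.415 g.

27.42 g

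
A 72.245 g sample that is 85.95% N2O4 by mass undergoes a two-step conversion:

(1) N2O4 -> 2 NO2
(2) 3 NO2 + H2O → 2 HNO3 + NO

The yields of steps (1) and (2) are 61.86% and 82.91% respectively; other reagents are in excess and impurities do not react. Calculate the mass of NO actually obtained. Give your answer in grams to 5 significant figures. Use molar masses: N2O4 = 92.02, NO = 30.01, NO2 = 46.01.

Pure N2O4 = 72.245 × 0.8595 = 62.0946 g.
n(N2O4) = 62.0946 / 92.02 = 0.674794 mol.
Step 1 (N2O4:NO2 = 1:2): theoretical n(NO2) = 1.34959 mol; at 61.86% yield, n(NO2) = 0.834856 mol.
Step 2 (NO2:NO = 3:1): theoretical n(NO) = 0.278285 mol, so theoretical mass = 0.278285 × 30.01 = 8.35134 g.
At 82.91% yield, actual mass of NO = 8.35134 × 0.8291 = 6.92409 g.

6.9241 g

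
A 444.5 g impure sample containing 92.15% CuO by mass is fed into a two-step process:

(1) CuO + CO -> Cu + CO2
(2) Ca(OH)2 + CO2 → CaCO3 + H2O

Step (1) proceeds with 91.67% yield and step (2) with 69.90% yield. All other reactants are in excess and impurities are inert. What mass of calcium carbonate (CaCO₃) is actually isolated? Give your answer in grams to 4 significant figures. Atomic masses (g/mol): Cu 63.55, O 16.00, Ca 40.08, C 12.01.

330.2 g

Pure CuO = 444.5 × 0.9215 = 409.61 g.
M(CuO) = 63.55 + 16.00 = 79.55 g/mol.
M(CaCO3) = 40.08 + 12.01 + 3(16.00) = 100.09 g/mol.
n(CuO) = 409.61 / 79.55 = 5.1490 mol.
Step 1 (CuO:CO2 = 1:1): theoretical n(CO2) = 5.1490 mol; at 91.67% yield, n(CO2) = 4.7201 mol.
Step 2 (CO2:CaCO3 = 1:1): theoretical n(CaCO3) = 4.7201 mol, so theoretical mass = 4.7201 × 100.09 = 472.44 g.
At 69.90% yield, actual mass of CaCO3 = 472.44 × 0.6990 = 330.23 g.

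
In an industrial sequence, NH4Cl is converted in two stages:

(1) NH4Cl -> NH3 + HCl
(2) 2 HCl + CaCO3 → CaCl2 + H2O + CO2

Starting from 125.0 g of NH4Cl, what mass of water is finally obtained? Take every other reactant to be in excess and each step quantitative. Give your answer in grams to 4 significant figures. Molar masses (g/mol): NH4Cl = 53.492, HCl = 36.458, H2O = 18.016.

21.05 g

n(NH4Cl) = 125.00 / 53.492 = 2.3368 mol.
Step 1 gives a 1:1 ratio of NH4Cl to HCl, so n(HCl) = 2.3368 mol.
In step 2 the HCl:H2O ratio is 2:1, so n(H2O) = 1.1684 mol.
Mass of H2O = 1.1684 × 18.016 = 21.050 g.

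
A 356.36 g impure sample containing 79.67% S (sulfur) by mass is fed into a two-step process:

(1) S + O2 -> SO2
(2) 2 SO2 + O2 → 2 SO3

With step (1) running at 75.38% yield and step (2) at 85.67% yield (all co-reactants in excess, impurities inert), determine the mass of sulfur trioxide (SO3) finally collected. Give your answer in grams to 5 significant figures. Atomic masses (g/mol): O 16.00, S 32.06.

457.85 g

Pure S = 356.36 × 0.7967 = 283.912 g.
M(S) = 32.06 g/mol.
M(SO3) = 32.06 + 3(16.00) = 80.06 g/mol.
n(S) = 283.912 / 32.06 = 8.85565 mol.
Step 1 (S:SO2 = 1:1): theoretical n(SO2) = 8.85565 mol; at 75.38% yield, n(SO2) = 6.67539 mol.
Step 2 (SO2:SO3 = 2:2): theoretical n(SO3) = 6.67539 mol, so theoretical mass = 6.67539 × 80.06 = 534.431 g.
At 85.67% yield, actual mass of SO3 = 534.431 × 0.8567 = 457.847 g.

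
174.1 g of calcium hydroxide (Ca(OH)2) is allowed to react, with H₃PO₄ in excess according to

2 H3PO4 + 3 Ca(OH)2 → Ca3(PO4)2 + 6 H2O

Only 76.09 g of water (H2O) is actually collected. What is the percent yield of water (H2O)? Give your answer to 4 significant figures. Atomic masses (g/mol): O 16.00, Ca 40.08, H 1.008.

M(Ca(OH)2) = 40.08 + 2(16.00) + 2(1.008) = 74.096 g/mol.
M(H2O) = 2(1.008) + 16.00 = 18.016 g/mol.
n(Ca(OH)2) = 174.10 g / 74.096 g/mol = 2.3497 mol.
From the equation the Ca(OH)2:H2O mole ratio is 3:6, so n(H2O) = 2.3497 × 6/3 = 4.6993 mol.
Mass of H2O = 4.6993 mol × 18.016 g/mol = 84.663 g.
This is the theoretical yield. Percent yield = 76.09 g / 84.663 g × 100% = 89.874%.

89.87 %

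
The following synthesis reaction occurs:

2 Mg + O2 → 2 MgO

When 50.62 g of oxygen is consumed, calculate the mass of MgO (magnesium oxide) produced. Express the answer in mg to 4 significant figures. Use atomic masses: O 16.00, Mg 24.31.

M(O2) = 2(16.00) = 32.00 g/mol.
M(MgO) = 24.31 + 16.00 = 40.31 g/mol.
n(O2) = 50.620 g / 32.00 g/mol = 1.5819 mol.
From the equation the O2:MgO mole ratio is 1:2, so n(MgO) = 1.5819 × 2/1 = 3.1637 mol.
Mass of MgO = 3.1637 mol × 40.31 g/mol = 127.53 g.
Converting to mg: 127.53 g = 127500 mg.

127500 mg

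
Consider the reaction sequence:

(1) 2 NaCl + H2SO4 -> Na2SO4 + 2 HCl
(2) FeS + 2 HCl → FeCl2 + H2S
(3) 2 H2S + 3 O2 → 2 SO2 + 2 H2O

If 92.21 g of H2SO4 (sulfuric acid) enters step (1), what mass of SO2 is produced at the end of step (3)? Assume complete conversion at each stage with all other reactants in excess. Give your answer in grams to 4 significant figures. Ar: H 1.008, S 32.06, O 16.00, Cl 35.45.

60.23 g

M(H2SO4) = 2(1.008) + 32.06 + 4(16.00) = 98.076 g/mol.
M(SO2) = 32.06 + 2(16.00) = 64.06 g/mol.
n(H2SO4) = 92.21 / 98.076 = 0.94019 mol.
Reaction (1): H2SO4→HCl ratio 1:2 ⇒ n(HCl) = 1.8804 mol.
Reaction (2): HCl→H2S ratio 2:1 ⇒ n(H2S) = 0.94019 mol.
Reaction (3): H2S→SO2 ratio 2:2 ⇒ n(SO2) = 0.94019 mol.
Mass of SO2 = 0.94019 × 64.06 = 60.229 g.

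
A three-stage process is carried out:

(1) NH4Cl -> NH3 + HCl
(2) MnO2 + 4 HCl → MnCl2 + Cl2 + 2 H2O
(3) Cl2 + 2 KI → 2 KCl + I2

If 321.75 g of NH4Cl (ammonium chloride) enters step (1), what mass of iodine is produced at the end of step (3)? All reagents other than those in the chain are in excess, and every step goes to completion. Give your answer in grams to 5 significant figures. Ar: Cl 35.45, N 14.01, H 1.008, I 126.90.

381.65 g

M(NH4Cl) = 14.01 + 4(1.008) + 35.45 = 53.492 g/mol.
M(I2) = 2(126.90) = 253.80 g/mol.
n(NH4Cl) = 321.75 / 53.492 = 6.01492 mol.
Reaction (1): NH4Cl→HCl ratio 1:1 ⇒ n(HCl) = 6.01492 mol.
Reaction (2): HCl→Cl2 ratio 4:1 ⇒ n(Cl2) = 1.50373 mol.
Reaction (3): Cl2→I2 ratio 1:1 ⇒ n(I2) = 1.50373 mol.
Mass of I2 = 1.50373 × 253.80 = 381.647 g.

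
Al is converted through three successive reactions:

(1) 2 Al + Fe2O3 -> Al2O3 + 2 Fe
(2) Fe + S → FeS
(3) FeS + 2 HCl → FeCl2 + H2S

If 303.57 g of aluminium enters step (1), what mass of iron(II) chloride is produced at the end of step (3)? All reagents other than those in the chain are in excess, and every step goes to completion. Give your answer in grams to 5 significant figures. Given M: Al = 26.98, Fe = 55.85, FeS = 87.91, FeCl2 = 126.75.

n(Al) = 303.57 / 26.98 = 11.2517 mol.
Reaction (1): Al→Fe ratio 2:2 ⇒ n(Fe) = 11.2517 mol.
Reaction (2): Fe→FeS ratio 1:1 ⇒ n(FeS) = 11.2517 mol.
Reaction (3): FeS→FeCl2 ratio 1:1 ⇒ n(FeCl2) = 11.2517 mol.
Mass of FeCl2 = 11.2517 × 126.75 = 1426.15 g.

1426.1 g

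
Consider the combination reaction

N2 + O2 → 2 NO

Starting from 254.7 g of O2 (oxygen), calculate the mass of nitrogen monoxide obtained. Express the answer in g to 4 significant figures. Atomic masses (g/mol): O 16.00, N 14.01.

M(O2) = 2(16.00) = 32.00 g/mol.
M(NO) = 14.01 + 16.00 = 30.01 g/mol.
n(O2) = 254.70 g / 32.00 g/mol = 7.9594 mol.
From the equation the O2:NO mole ratio is 1:2, so n(NO) = 7.9594 × 2/1 = 15.919 mol.
Mass of NO = 15.919 mol × 30.01 g/mol = 477.72 g.

477.7 g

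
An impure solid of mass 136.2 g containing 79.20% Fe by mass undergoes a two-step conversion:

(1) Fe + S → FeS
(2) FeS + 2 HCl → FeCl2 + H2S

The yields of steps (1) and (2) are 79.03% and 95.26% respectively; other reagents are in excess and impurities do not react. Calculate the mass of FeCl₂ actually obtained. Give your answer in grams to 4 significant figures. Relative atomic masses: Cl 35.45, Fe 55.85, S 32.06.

184.3 g

Pure Fe = 136.2 × 0.7920 = 107.87 g.
M(Fe) = 55.85 g/mol.
M(FeCl2) = 55.85 + 2(35.45) = 126.75 g/mol.
n(Fe) = 107.87 / 55.85 = 1.9314 mol.
Step 1 (Fe:FeS = 1:1): theoretical n(FeS) = 1.9314 mol; at 79.03% yield, n(FeS) = 1.5264 mol.
Step 2 (FeS:FeCl2 = 1:1): theoretical n(FeCl2) = 1.5264 mol, so theoretical mass = 1.5264 × 126.75 = 193.47 g.
At 95.26% yield, actual mass of FeCl2 = 193.47 × 0.9526 = 184.30 g.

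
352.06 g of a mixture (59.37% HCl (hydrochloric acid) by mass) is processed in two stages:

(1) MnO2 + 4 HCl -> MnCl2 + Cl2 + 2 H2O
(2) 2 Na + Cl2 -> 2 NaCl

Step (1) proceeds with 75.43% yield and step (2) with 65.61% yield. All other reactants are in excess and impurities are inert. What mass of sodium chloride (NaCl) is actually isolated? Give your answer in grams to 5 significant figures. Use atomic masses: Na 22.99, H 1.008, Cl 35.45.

82.906 g

Pure HCl = 352.06 × 0.5937 = 209.018 g.
M(HCl) = 1.008 + 35.45 = 36.458 g/mol.
M(NaCl) = 22.99 + 35.45 = 58.44 g/mol.
n(HCl) = 209.018 / 36.458 = 5.73312 mol.
Step 1 (HCl:Cl2 = 4:1): theoretical n(Cl2) = 1.43328 mol; at 75.43% yield, n(Cl2) = 1.08112 mol.
Step 2 (Cl2:NaCl = 1:2): theoretical n(NaCl) = 2.16225 mol, so theoretical mass = 2.16225 × 58.44 = 126.362 g.
At 65.61% yield, actual mass of NaCl = 126.362 × 0.6561 = 82.9059 g.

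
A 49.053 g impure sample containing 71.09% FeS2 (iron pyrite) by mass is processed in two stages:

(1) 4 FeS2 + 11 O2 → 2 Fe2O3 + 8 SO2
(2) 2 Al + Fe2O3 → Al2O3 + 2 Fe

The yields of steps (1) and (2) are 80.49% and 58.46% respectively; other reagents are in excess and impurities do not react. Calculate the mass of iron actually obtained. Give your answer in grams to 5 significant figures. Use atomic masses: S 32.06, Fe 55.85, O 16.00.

7.6388 g

Pure FeS2 = 49.053 × 0.7109 = 34.8718 g.
M(FeS2) = 55.85 + 2(32.06) = 119.97 g/mol.
M(Fe) = 55.85 g/mol.
n(FeS2) = 34.8718 / 119.97 = 0.290671 mol.
Step 1 (FeS2:Fe2O3 = 4:2): theoretical n(Fe2O3) = 0.145335 mol; at 80.49% yield, n(Fe2O3) = 0.116980 mol.
Step 2 (Fe2O3:Fe = 1:2): theoretical n(Fe) = 0.233961 mol, so theoretical mass = 0.233961 × 55.85 = 13.0667 g.
At 58.46% yield, actual mass of Fe = 13.0667 × 0.5846 = 7.63880 g.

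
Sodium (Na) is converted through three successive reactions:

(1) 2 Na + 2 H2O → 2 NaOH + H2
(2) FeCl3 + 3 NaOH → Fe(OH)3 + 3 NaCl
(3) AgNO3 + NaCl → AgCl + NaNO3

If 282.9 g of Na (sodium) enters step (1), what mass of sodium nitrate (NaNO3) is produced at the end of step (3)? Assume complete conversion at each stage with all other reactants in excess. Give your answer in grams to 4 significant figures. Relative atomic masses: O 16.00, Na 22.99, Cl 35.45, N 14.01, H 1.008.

1046 g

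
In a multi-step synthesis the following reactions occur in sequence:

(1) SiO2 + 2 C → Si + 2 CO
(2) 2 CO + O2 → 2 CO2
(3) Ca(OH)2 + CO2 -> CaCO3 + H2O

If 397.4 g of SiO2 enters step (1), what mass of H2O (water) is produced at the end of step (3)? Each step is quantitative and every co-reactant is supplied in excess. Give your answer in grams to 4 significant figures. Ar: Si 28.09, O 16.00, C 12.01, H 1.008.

M(SiO2) = 28.09 + 2(16.00) = 60.09 g/mol.
M(H2O) = 2(1.008) + 16.00 = 18.016 g/mol.
n(SiO2) = 397.4 / 60.09 = 6.6134 mol.
Reaction (1): SiO2→CO ratio 1:2 ⇒ n(CO) = 13.227 mol.
Reaction (2): CO→CO2 ratio 2:2 ⇒ n(CO2) = 13.227 mol.
Reaction (3): CO2→H2O ratio 1:1 ⇒ n(H2O) = 13.227 mol.
Mass of H2O = 13.227 × 18.016 = 238.29 g.

238.3 g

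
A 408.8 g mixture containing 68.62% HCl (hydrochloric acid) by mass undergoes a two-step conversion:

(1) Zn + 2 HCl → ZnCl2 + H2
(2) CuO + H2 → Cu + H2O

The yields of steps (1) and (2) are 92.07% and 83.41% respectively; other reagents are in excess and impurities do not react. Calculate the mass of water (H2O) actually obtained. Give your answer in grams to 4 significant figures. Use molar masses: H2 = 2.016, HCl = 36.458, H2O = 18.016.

53.23 g

Pure HCl = 408.8 × 0.6862 = 280.52 g.
n(HCl) = 280.52 / 36.458 = 7.6943 mol.
Step 1 (HCl:H2 = 2:1): theoretical n(H2) = 3.8471 mol; at 92.07% yield, n(H2) = 3.5421 mol.
Step 2 (H2:H2O = 1:1): theoretical n(H2O) = 3.5421 mol, so theoretical mass = 3.5421 × 18.016 = 63.814 g.
At 83.41% yield, actual mass of H2O = 63.814 × 0.8341 = 53.227 g.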